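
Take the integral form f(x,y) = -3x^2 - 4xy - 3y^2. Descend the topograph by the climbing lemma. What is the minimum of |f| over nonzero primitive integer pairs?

translate: b→-2 (≡4 mod 6), so (3,4,3)→(3,-2,2)
flip: (3,-2,2)→(2,2,3)
reduced (well bottom): (2,2,3) with a≤c, −a<b≤a
well minimum |f| = |-2| = 2 (negative-definite)

2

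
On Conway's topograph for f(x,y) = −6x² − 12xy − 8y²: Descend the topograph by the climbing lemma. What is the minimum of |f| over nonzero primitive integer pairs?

translate: b→0 (≡12 mod 12), so (6,12,8)→(6,0,2)
flip: (6,0,2)→(2,0,6)
reduced (well bottom): (2,0,6) with a≤c, −a<b≤a
well minimum |f| = |-2| = 2 (negative-definite)

2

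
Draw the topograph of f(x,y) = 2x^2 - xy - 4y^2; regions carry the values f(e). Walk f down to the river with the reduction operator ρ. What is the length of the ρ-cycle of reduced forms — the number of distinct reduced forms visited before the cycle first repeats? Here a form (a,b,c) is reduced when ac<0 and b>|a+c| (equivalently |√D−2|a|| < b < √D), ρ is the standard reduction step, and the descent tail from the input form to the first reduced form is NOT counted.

D = 33, ⌊√D⌋ = 5
descent: ρ → (-4,1,2)
descent: ρ → (2,3,-3)  [lands on river]
river: ρ → (-3,3,2)
river: ρ → (2,5,-1)
river: ρ → (-1,5,2)
ρ-cycle length = 4 (tail of 2 descent steps not counted)

4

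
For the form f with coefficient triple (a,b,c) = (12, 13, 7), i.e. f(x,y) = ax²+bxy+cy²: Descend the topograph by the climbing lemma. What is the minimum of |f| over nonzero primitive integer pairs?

translate: b→-11 (≡13 mod 24), so (12,13,7)→(12,-11,6)
flip: (12,-11,6)→(6,11,12)
translate: b→-1 (≡11 mod 12), so (6,11,12)→(6,-1,7)
reduced (well bottom): (6,-1,7) with a≤c, −a<b≤a
well minimum = a = 6

6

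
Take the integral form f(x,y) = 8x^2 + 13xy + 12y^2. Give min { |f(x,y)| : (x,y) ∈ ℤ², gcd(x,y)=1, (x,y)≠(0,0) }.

translate: b→-3 (≡13 mod 16), so (8,13,12)→(8,-3,7)
flip: (8,-3,7)→(7,3,8)
reduced (well bottom): (7,3,8) with a≤c, −a<b≤a
well minimum = a = 7

7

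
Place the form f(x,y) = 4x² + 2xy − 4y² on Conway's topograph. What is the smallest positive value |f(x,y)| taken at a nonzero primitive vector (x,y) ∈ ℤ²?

river: ρ → (-4,6,2)
river: ρ → (2,6,-4)
river: ρ → (-4,2,4)
river: ρ → (4,6,-2)
river: ρ → (-2,6,4)
river: ρ → (4,2,-4)
closes: descent 0, river 6
min |a| on river = 2

2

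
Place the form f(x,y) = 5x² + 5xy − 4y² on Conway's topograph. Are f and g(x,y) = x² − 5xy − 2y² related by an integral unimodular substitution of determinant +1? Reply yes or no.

D₁ = 105, D₂ = 33
discriminants differ ⇒ not SL₂(ℤ)-equivalent

no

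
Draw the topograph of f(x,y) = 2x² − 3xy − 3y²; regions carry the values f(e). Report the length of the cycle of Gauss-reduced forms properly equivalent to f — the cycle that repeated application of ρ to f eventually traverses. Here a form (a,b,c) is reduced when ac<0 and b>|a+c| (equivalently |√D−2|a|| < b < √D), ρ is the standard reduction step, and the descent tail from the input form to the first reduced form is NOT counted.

D = 33, ⌊√D⌋ = 5
descent: ρ → (-3,3,2)  [lands on river]
river: ρ → (2,5,-1)
river: ρ → (-1,5,2)
river: ρ → (2,3,-3)
ρ-cycle length = 4 (tail of 1 descent step not counted)

4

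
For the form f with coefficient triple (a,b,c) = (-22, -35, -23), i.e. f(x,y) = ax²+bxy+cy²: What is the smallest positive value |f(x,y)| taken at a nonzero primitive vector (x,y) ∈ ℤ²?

translate: b→-9 (≡35 mod 44), so (22,35,23)→(22,-9,10)
flip: (22,-9,10)→(10,9,22)
reduced (well bottom): (10,9,22) with a≤c, −a<b≤a
well minimum |f| = |-10| = 10 (negative-definite)

10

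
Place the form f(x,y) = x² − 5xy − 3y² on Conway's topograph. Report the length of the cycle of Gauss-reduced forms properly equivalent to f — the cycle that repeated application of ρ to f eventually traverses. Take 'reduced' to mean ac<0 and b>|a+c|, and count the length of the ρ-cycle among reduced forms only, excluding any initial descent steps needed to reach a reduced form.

D = 37, ⌊√D⌋ = 6
descent: ρ → (-3,5,1)  [lands on river]
river: ρ → (1,5,-3)
river: ρ → (-3,1,3)
river: ρ → (3,5,-1)
river: ρ → (-1,5,3)
river: ρ → (3,1,-3)
ρ-cycle length = 6 (tail of 1 descent step not counted)

6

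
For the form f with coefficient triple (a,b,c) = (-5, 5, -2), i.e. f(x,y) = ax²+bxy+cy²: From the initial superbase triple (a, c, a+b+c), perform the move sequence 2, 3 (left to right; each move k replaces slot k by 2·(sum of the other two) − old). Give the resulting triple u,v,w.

start (-5,-2,-2) = (f(1,0),f(0,1),f(1,1))
replace slot 2: 2·((-5)+(-2)) − (-2) = -12 → (-5,-12,-2)
replace slot 3: 2·((-5)+(-12)) − (-2) = -32 → (-5,-12,-32)

-5,-12,-32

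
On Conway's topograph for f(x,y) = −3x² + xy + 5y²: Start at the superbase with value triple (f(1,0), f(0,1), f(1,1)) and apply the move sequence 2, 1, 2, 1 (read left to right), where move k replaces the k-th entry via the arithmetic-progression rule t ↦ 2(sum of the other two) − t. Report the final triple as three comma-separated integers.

start (-3,5,3) = (f(1,0),f(0,1),f(1,1))
replace slot 2: 2·((-3)+3) − 5 = -5 → (-3,-5,3)
replace slot 1: 2·((-5)+3) − (-3) = -1 → (-1,-5,3)
replace slot 2: 2·((-1)+3) − (-5) = 9 → (-1,9,3)
replace slot 1: 2·(9+3) − (-1) = 25 → (25,9,3)

25,9,3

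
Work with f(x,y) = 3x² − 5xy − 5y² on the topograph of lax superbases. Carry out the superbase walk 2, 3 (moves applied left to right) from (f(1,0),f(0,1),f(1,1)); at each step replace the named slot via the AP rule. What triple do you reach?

start (3,-5,-7) = (f(1,0),f(0,1),f(1,1))
replace slot 2: 2·(3+(-7)) − (-5) = -3 → (3,-3,-7)
replace slot 3: 2·(3+(-3)) − (-7) = 7 → (3,-3,7)

3,-3,7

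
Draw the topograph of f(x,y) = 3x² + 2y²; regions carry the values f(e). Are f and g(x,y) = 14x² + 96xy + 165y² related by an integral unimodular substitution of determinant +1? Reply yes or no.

D₁ = -24, D₂ = -24
f: flip: (3,0,2)→(2,0,3)
f: reduced (well bottom): (2,0,3) with a≤c, −a<b≤a
g: translate: b→12 (≡96 mod 28), so (14,96,165)→(14,12,3)
g: flip: (14,12,3)→(3,-12,14)
g: translate: b→0 (≡-12 mod 6), so (3,-12,14)→(3,0,2)
g: flip: (3,0,2)→(2,0,3)
g: reduced (well bottom): (2,0,3) with a≤c, −a<b≤a
reduced forms (2, 0, 3) vs (2, 0, 3) ⇒ equivalent

yes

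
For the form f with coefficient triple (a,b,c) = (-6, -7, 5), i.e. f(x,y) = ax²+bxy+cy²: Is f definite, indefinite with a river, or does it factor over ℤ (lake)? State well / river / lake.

D = b²−4ac = (-7)² − 4·(-6)·5 = 169
D = 13² is a perfect square ⇒ form factors over ℤ ⇒ lakes

lake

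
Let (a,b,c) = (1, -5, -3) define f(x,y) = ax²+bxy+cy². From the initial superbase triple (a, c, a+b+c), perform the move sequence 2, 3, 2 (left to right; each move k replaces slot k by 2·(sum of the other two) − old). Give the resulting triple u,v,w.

start (1,-3,-7) = (f(1,0),f(0,1),f(1,1))
replace slot 2: 2·(1+(-7)) − (-3) = -9 → (1,-9,-7)
replace slot 3: 2·(1+(-9)) − (-7) = -9 → (1,-9,-9)
replace slot 2: 2·(1+(-9)) − (-9) = -7 → (1,-7,-9)

1,-7,-9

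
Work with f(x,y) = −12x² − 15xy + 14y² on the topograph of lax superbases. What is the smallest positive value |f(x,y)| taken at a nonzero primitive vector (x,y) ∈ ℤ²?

descent: ρ → (14,15,-12)  [lands on river]
river: ρ → (-12,9,17)
river: ρ → (17,25,-4)
river: ρ → (-4,23,23)
river: ρ → (23,23,-4)
river: ρ → (-4,25,17)
river: ρ → (17,9,-12)
river: ρ → (-12,15,14)
river: ρ → (14,13,-13)
river: ρ → (-13,13,14)
closes: descent 1, river 10
min |a| on river = 4

4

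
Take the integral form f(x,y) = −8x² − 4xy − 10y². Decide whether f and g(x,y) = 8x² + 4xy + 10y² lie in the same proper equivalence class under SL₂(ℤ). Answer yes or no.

D₁ = -304, D₂ = -304
f is negative-definite; reduce −f:
−f: reduced (well bottom): (8,4,10) with a≤c, −a<b≤a
flip sign back: reduced form of f is (-8,-4,-10)
g: reduced (well bottom): (8,4,10) with a≤c, −a<b≤a
reduced forms (-8, -4, -10) vs (8, 4, 10) ⇒ inequivalent

no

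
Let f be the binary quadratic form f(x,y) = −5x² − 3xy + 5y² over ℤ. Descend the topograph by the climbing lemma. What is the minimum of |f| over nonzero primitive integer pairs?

descent: ρ → (5,3,-5)  [lands on river]
river: ρ → (-5,7,3)
river: ρ → (3,5,-7)
river: ρ → (-7,9,1)
river: ρ → (1,9,-7)
river: ρ → (-7,5,3)
river: ρ → (3,7,-5)
river: ρ → (-5,3,5)
river: ρ → (5,7,-3)
river: ρ → (-3,5,7)
river: ρ → (7,9,-1)
river: ρ → (-1,9,7)
river: ρ → (7,5,-3)
river: ρ → (-3,7,5)
closes: descent 1, river 14
min |a| on river = 1

1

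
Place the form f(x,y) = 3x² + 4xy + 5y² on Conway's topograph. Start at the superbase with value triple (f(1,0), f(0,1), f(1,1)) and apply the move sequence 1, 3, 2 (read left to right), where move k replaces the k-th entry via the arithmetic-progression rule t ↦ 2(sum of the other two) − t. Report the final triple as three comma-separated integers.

start (3,5,12) = (f(1,0),f(0,1),f(1,1))
replace slot 1: 2·(5+12) − 3 = 31 → (31,5,12)
replace slot 3: 2·(31+5) − 12 = 60 → (31,5,60)
replace slot 2: 2·(31+60) − 5 = 177 → (31,177,60)

31,177,60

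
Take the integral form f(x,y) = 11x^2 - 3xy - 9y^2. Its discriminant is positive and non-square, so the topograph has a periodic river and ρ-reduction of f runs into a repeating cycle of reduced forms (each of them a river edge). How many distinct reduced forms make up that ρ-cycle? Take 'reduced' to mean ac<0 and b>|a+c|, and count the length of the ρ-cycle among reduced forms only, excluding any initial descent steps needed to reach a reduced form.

D = 405, ⌊√D⌋ = 20
descent: ρ → (-9,3,11)  [lands on river]
river: ρ → (11,19,-1)
river: ρ → (-1,19,11)
river: ρ → (11,3,-9)
river: ρ → (-9,15,5)
river: ρ → (5,15,-9)
ρ-cycle length = 6 (tail of 1 descent step not counted)

6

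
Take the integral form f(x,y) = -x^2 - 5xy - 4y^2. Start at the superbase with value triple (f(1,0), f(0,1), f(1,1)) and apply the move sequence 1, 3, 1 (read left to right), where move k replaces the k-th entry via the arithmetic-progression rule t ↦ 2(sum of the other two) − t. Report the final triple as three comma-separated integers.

start (-1,-4,-10) = (f(1,0),f(0,1),f(1,1))
replace slot 1: 2·((-4)+(-10)) − (-1) = -27 → (-27,-4,-10)
replace slot 3: 2·((-27)+(-4)) − (-10) = -52 → (-27,-4,-52)
replace slot 1: 2·((-4)+(-52)) − (-27) = -85 → (-85,-4,-52)

-85,-4,-52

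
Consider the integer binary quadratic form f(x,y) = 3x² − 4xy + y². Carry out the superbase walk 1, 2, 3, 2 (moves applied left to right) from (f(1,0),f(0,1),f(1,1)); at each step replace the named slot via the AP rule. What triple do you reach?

start (3,1,0) = (f(1,0),f(0,1),f(1,1))
replace slot 1: 2·(1+0) − 3 = -1 → (-1,1,0)
replace slot 2: 2·((-1)+0) − 1 = -3 → (-1,-3,0)
replace slot 3: 2·((-1)+(-3)) − 0 = -8 → (-1,-3,-8)
replace slot 2: 2·((-1)+(-8)) − (-3) = -15 → (-1,-15,-8)

-1,-15,-8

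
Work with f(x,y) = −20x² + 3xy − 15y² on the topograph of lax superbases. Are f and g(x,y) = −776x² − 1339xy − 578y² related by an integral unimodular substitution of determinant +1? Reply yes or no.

D₁ = -1191, D₂ = -1191
f is negative-definite; reduce −f:
−f: flip: (20,-3,15)→(15,3,20)
−f: reduced (well bottom): (15,3,20) with a≤c, −a<b≤a
flip sign back: reduced form of f is (-15,-3,-20)
g is negative-definite; reduce −g:
−g: translate: b→-213 (≡1339 mod 1552), so (776,1339,578)→(776,-213,15)
−g: flip: (776,-213,15)→(15,213,776)
−g: translate: b→3 (≡213 mod 30), so (15,213,776)→(15,3,20)
−g: reduced (well bottom): (15,3,20) with a≤c, −a<b≤a
flip sign back: reduced form of g is (-15,-3,-20)
reduced forms (-15, -3, -20) vs (-15, -3, -20) ⇒ equivalent

yes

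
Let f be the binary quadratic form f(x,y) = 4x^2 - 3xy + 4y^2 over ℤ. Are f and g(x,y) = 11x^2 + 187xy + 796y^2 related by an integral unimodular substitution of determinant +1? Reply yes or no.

D₁ = -55, D₂ = -55
f: flip: (4,-3,4)→(4,3,4)
f: reduced (well bottom): (4,3,4) with a≤c, −a<b≤a
g: translate: b→11 (≡187 mod 22), so (11,187,796)→(11,11,4)
g: flip: (11,11,4)→(4,-11,11)
g: translate: b→-3 (≡-11 mod 8), so (4,-11,11)→(4,-3,4)
g: flip: (4,-3,4)→(4,3,4)
g: reduced (well bottom): (4,3,4) with a≤c, −a<b≤a
reduced forms (4, 3, 4) vs (4, 3, 4) ⇒ equivalent

yes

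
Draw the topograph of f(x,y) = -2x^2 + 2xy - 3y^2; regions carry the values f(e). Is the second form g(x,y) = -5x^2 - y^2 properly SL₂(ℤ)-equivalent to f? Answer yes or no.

D₁ = -20, D₂ = -20
f is negative-definite; reduce −f:
−f: translate: b→2 (≡-2 mod 4), so (2,-2,3)→(2,2,3)
−f: reduced (well bottom): (2,2,3) with a≤c, −a<b≤a
flip sign back: reduced form of f is (-2,-2,-3)
g is negative-definite; reduce −g:
−g: flip: (5,0,1)→(1,0,5)
−g: reduced (well bottom): (1,0,5) with a≤c, −a<b≤a
flip sign back: reduced form of g is (-1,0,-5)
reduced forms (-2, -2, -3) vs (-1, 0, -5) ⇒ inequivalent

no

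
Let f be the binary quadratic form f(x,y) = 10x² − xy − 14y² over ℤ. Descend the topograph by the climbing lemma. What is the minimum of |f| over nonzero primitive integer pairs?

descent: ρ → (-14,1,10)
descent: ρ → (10,19,-5)  [lands on river]
river: ρ → (-5,21,6)
river: ρ → (6,15,-14)
river: ρ → (-14,13,7)
river: ρ → (7,15,-12)
river: ρ → (-12,9,10)
river: ρ → (10,11,-11)
river: ρ → (-11,11,10)
river: ρ → (10,9,-12)
river: ρ → (-12,15,7)
river: ρ → (7,13,-14)
river: ρ → (-14,15,6)
river: ρ → (6,21,-5)
river: ρ → (-5,19,10)
river: ρ → (10,21,-3)
river: ρ → (-3,21,10)
closes: descent 2, river 16
min |a| on river = 3

3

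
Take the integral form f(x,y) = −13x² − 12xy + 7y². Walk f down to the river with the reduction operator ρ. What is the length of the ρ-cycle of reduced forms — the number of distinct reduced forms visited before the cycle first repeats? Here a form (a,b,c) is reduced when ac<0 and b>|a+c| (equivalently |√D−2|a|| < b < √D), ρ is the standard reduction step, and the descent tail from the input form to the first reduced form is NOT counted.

D = 508, ⌊√D⌋ = 22
descent: ρ → (7,12,-13)  [lands on river]
river: ρ → (-13,14,6)
river: ρ → (6,22,-1)
river: ρ → (-1,22,6)
river: ρ → (6,14,-13)
river: ρ → (-13,12,7)
river: ρ → (7,16,-9)
river: ρ → (-9,20,3)
river: ρ → (3,22,-2)
river: ρ → (-2,22,3)
river: ρ → (3,20,-9)
river: ρ → (-9,16,7)
ρ-cycle length = 12 (tail of 1 descent step not counted)

12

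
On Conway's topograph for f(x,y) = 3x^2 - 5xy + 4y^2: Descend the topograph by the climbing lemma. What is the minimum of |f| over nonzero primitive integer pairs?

translate: b→1 (≡-5 mod 6), so (3,-5,4)→(3,1,2)
flip: (3,1,2)→(2,-1,3)
reduced (well bottom): (2,-1,3) with a≤c, −a<b≤a
well minimum = a = 2

2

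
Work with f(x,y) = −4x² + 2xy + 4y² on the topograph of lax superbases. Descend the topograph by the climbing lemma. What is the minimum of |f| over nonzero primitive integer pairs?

river: ρ → (4,6,-2)
river: ρ → (-2,6,4)
river: ρ → (4,2,-4)
river: ρ → (-4,6,2)
river: ρ → (2,6,-4)
river: ρ → (-4,2,4)
closes: descent 0, river 6
min |a| on river = 2

2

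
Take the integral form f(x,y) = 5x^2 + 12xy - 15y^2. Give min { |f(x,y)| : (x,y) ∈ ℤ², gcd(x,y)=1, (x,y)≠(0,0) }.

river: ρ → (-15,18,2)
river: ρ → (2,18,-15)
river: ρ → (-15,12,5)
river: ρ → (5,18,-6)
river: ρ → (-6,18,5)
river: ρ → (5,12,-15)
closes: descent 0, river 6
min |a| on river = 2

2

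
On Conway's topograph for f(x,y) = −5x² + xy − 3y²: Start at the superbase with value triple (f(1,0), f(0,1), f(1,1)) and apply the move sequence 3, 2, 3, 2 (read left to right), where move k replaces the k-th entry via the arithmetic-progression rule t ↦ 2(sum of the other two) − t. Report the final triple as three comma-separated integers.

start (-5,-3,-7) = (f(1,0),f(0,1),f(1,1))
replace slot 3: 2·((-5)+(-3)) − (-7) = -9 → (-5,-3,-9)
replace slot 2: 2·((-5)+(-9)) − (-3) = -25 → (-5,-25,-9)
replace slot 3: 2·((-5)+(-25)) − (-9) = -51 → (-5,-25,-51)
replace slot 2: 2·((-5)+(-51)) − (-25) = -87 → (-5,-87,-51)

-5,-87,-51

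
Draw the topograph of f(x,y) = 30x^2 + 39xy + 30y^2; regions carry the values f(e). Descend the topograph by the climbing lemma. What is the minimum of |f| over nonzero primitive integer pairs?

translate: b→-21 (≡39 mod 60), so (30,39,30)→(30,-21,21)
flip: (30,-21,21)→(21,21,30)
reduced (well bottom): (21,21,30) with a≤c, −a<b≤a
well minimum = a = 21

21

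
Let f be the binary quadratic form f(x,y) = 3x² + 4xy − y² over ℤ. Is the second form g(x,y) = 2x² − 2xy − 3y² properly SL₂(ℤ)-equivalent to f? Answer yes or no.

D₁ = 28, D₂ = 28
river cycle of f (length 4): (-1, 4, 3), (3, 2, -2), (-2, 2, 3), (3, 4, -1)
river cycle of g (length 4): (-3, 2, 2), (2, 2, -3), (-3, 4, 1), (1, 4, -3)
cycles differ ⇒ inequivalent

no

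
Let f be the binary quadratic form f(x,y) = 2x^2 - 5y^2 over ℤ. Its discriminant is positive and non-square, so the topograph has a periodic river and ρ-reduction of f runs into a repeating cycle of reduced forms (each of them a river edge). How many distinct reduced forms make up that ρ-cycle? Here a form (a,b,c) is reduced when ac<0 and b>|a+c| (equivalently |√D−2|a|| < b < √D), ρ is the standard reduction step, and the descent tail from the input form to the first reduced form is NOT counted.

D = 40, ⌊√D⌋ = 6
descent: ρ → (-5,0,2)
descent: ρ → (2,4,-3)  [lands on river]
river: ρ → (-3,2,3)
river: ρ → (3,4,-2)
river: ρ → (-2,4,3)
river: ρ → (3,2,-3)
river: ρ → (-3,4,2)
ρ-cycle length = 6 (tail of 2 descent steps not counted)

6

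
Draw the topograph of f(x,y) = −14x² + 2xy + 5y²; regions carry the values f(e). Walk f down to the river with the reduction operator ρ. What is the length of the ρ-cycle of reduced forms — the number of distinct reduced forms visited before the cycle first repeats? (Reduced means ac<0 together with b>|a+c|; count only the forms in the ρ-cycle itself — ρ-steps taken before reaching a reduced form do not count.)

D = 284, ⌊√D⌋ = 16
descent: ρ → (5,8,-11)  [lands on river]
river: ρ → (-11,14,2)
river: ρ → (2,14,-11)
river: ρ → (-11,8,5)
river: ρ → (5,12,-7)
river: ρ → (-7,16,1)
river: ρ → (1,16,-7)
river: ρ → (-7,12,5)
ρ-cycle length = 8 (tail of 1 descent step not counted)

8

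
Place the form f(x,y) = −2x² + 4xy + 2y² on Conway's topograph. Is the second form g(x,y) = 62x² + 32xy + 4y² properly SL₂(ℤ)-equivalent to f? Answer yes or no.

D₁ = 32, D₂ = 32
river cycle of f (length 2): (2, 4, -2), (-2, 4, 2)
river cycle of g (length 2): (-2, 4, 2), (2, 4, -2)
cycles coincide ⇒ equivalent

yes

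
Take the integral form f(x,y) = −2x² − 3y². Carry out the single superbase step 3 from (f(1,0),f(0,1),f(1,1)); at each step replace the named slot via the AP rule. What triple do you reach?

start (-2,-3,-5) = (f(1,0),f(0,1),f(1,1))
replace slot 3: 2·((-2)+(-3)) − (-5) = -5 → (-2,-3,-5)

-2,-3,-5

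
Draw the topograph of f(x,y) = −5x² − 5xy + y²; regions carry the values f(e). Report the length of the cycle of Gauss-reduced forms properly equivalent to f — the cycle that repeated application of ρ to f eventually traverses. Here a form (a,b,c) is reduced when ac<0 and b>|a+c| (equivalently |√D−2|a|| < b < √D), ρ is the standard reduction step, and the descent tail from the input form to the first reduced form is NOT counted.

D = 45, ⌊√D⌋ = 6
descent: ρ → (1,5,-5)  [lands on river]
river: ρ → (-5,5,1)
ρ-cycle length = 2 (tail of 1 descent step not counted)

2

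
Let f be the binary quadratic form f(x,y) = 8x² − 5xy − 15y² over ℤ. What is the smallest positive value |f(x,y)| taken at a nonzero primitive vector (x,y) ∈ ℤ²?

descent: ρ → (-15,5,8)
descent: ρ → (8,11,-12)  [lands on river]
river: ρ → (-12,13,7)
river: ρ → (7,15,-10)
river: ρ → (-10,5,12)
river: ρ → (12,19,-3)
river: ρ → (-3,17,18)
river: ρ → (18,19,-2)
river: ρ → (-2,21,8)
closes: descent 2, river 8
min |a| on river = 2

2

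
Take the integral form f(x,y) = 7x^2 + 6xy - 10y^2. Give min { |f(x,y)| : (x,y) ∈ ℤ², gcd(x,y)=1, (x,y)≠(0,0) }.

river: ρ → (-10,14,3)
river: ρ → (3,16,-5)
river: ρ → (-5,14,6)
river: ρ → (6,10,-9)
river: ρ → (-9,8,7)
river: ρ → (7,6,-10)
closes: descent 0, river 6
min |a| on river = 3

3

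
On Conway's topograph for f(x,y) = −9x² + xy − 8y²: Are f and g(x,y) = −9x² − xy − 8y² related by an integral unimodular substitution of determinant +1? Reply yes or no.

D₁ = -287, D₂ = -287
f is negative-definite; reduce −f:
−f: flip: (9,-1,8)→(8,1,9)
−f: reduced (well bottom): (8,1,9) with a≤c, −a<b≤a
flip sign back: reduced form of f is (-8,-1,-9)
g is negative-definite; reduce −g:
−g: flip: (9,1,8)→(8,-1,9)
−g: reduced (well bottom): (8,-1,9) with a≤c, −a<b≤a
flip sign back: reduced form of g is (-8,1,-9)
reduced forms (-8, -1, -9) vs (-8, 1, -9) ⇒ inequivalent

no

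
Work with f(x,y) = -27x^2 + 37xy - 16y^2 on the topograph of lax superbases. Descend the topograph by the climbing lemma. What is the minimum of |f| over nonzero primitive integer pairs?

translate: b→17 (≡-37 mod 54), so (27,-37,16)→(27,17,6)
flip: (27,17,6)→(6,-17,27)
translate: b→-5 (≡-17 mod 12), so (6,-17,27)→(6,-5,16)
reduced (well bottom): (6,-5,16) with a≤c, −a<b≤a
well minimum |f| = |-6| = 6 (negative-definite)

6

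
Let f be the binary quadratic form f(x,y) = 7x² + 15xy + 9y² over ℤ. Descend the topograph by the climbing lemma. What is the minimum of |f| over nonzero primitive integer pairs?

translate: b→1 (≡15 mod 14), so (7,15,9)→(7,1,1)
flip: (7,1,1)→(1,-1,7)
translate: b→1 (≡-1 mod 2), so (1,-1,7)→(1,1,7)
reduced (well bottom): (1,1,7) with a≤c, −a<b≤a
well minimum = a = 1

1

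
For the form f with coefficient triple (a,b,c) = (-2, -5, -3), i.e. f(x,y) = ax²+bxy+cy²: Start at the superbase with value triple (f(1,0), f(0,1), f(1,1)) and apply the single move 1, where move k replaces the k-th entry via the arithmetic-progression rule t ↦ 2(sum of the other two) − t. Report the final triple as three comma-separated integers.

start (-2,-3,-10) = (f(1,0),f(0,1),f(1,1))
replace slot 1: 2·((-3)+(-10)) − (-2) = -24 → (-24,-3,-10)

-24,-3,-10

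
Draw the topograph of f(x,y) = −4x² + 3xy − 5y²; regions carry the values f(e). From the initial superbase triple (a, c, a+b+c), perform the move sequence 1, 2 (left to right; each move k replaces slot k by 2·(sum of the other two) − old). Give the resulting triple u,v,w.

start (-4,-5,-6) = (f(1,0),f(0,1),f(1,1))
replace slot 1: 2·((-5)+(-6)) − (-4) = -18 → (-18,-5,-6)
replace slot 2: 2·((-18)+(-6)) − (-5) = -43 → (-18,-43,-6)

-18,-43,-6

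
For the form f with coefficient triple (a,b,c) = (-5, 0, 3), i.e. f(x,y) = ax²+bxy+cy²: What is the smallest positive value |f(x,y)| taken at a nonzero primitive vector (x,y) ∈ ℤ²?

descent: ρ → (3,6,-2)  [lands on river]
river: ρ → (-2,6,3)
closes: descent 1, river 2
min |a| on river = 2

2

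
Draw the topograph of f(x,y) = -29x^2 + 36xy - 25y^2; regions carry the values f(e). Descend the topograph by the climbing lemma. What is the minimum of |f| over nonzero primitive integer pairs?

translate: b→22 (≡-36 mod 58), so (29,-36,25)→(29,22,18)
flip: (29,22,18)→(18,-22,29)
translate: b→14 (≡-22 mod 36), so (18,-22,29)→(18,14,25)
reduced (well bottom): (18,14,25) with a≤c, −a<b≤a
well minimum |f| = |-18| = 18 (negative-definite)

18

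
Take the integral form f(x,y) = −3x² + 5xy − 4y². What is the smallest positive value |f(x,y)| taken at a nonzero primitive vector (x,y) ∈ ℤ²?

translate: b→1 (≡-5 mod 6), so (3,-5,4)→(3,1,2)
flip: (3,1,2)→(2,-1,3)
reduced (well bottom): (2,-1,3) with a≤c, −a<b≤a
well minimum |f| = |-2| = 2 (negative-definite)

2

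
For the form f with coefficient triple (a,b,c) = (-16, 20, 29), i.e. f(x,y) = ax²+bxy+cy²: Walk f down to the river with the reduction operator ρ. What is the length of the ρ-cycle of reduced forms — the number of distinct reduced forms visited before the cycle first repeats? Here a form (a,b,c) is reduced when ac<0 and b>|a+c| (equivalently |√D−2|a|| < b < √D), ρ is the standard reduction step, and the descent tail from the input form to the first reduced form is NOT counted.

D = 2256, ⌊√D⌋ = 47
river: ρ → (29,38,-7)
river: ρ → (-7,46,5)
river: ρ → (5,44,-16)
river: ρ → (-16,20,29)
ρ-cycle length = 4 (tail of 0 descent steps not counted)

4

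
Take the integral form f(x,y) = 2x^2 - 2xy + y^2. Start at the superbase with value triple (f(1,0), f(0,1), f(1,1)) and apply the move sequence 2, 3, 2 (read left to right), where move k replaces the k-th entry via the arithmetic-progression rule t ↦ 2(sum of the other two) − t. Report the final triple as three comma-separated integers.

start (2,1,1) = (f(1,0),f(0,1),f(1,1))
replace slot 2: 2·(2+1) − 1 = 5 → (2,5,1)
replace slot 3: 2·(2+5) − 1 = 13 → (2,5,13)
replace slot 2: 2·(2+13) − 5 = 25 → (2,25,13)

2,25,13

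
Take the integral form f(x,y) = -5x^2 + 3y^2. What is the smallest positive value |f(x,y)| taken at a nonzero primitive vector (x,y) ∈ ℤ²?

descent: ρ → (3,6,-2)  [lands on river]
river: ρ → (-2,6,3)
closes: descent 1, river 2
min |a| on river = 2

2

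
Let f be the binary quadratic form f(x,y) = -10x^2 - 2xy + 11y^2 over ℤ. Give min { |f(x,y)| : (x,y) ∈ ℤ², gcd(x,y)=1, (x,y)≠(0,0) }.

descent: ρ → (11,2,-10)  [lands on river]
river: ρ → (-10,18,3)
river: ρ → (3,18,-10)
river: ρ → (-10,2,11)
river: ρ → (11,20,-1)
river: ρ → (-1,20,11)
closes: descent 1, river 6
min |a| on river = 1

1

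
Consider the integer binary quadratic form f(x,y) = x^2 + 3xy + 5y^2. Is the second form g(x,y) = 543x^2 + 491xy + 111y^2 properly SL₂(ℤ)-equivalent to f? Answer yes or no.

D₁ = -11, D₂ = -11
f: translate: b→1 (≡3 mod 2), so (1,3,5)→(1,1,3)
f: reduced (well bottom): (1,1,3) with a≤c, −a<b≤a
g: flip: (543,491,111)→(111,-491,543)
g: translate: b→-47 (≡-491 mod 222), so (111,-491,543)→(111,-47,5)
g: flip: (111,-47,5)→(5,47,111)
g: translate: b→-3 (≡47 mod 10), so (5,47,111)→(5,-3,1)
g: flip: (5,-3,1)→(1,3,5)
g: translate: b→1 (≡3 mod 2), so (1,3,5)→(1,1,3)
g: reduced (well bottom): (1,1,3) with a≤c, −a<b≤a
reduced forms (1, 1, 3) vs (1, 1, 3) ⇒ equivalent

yes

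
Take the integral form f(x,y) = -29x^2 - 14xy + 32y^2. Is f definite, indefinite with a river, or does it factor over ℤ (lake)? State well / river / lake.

D = b²−4ac = (-14)² − 4·(-29)·32 = 3908
D > 0 non-square ⇒ indefinite ⇒ periodic river

river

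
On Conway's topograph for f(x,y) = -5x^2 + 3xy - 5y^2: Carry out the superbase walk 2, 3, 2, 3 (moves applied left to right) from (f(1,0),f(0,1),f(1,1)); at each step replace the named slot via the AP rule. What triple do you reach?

start (-5,-5,-7) = (f(1,0),f(0,1),f(1,1))
replace slot 2: 2·((-5)+(-7)) − (-5) = -19 → (-5,-19,-7)
replace slot 3: 2·((-5)+(-19)) − (-7) = -41 → (-5,-19,-41)
replace slot 2: 2·((-5)+(-41)) − (-19) = -73 → (-5,-73,-41)
replace slot 3: 2·((-5)+(-73)) − (-41) = -115 → (-5,-73,-115)

-5,-73,-115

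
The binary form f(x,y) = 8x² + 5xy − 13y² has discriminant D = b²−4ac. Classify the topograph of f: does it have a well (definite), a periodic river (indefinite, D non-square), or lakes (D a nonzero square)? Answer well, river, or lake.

D = b²−4ac = 5² − 4·8·(-13) = 441
D = 21² is a perfect square ⇒ form factors over ℤ ⇒ lakes

lake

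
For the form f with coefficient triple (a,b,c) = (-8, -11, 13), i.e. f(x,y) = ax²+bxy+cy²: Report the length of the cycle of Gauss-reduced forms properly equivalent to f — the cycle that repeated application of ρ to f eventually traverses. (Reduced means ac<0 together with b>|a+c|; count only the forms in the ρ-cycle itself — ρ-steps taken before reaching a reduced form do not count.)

D = 537, ⌊√D⌋ = 23
descent: ρ → (13,11,-8)  [lands on river]
river: ρ → (-8,21,3)
river: ρ → (3,21,-8)
river: ρ → (-8,11,13)
river: ρ → (13,15,-6)
river: ρ → (-6,21,4)
river: ρ → (4,19,-11)
river: ρ → (-11,3,12)
river: ρ → (12,21,-2)
river: ρ → (-2,23,1)
river: ρ → (1,23,-2)
river: ρ → (-2,21,12)
river: ρ → (12,3,-11)
river: ρ → (-11,19,4)
river: ρ → (4,21,-6)
river: ρ → (-6,15,13)
ρ-cycle length = 16 (tail of 1 descent step not counted)

16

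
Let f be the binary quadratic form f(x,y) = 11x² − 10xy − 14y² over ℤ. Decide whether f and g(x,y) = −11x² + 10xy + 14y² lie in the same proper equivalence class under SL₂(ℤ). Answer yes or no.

D₁ = 716, D₂ = 716
river cycle of f (length 14): (-14, 10, 11), (11, 12, -13), (-13, 14, 10), (10, 26, -1), (-1, 26, 10), (10, 14, -13), (-13, 12, 11), (11, 10, -14), (-14, 18, 7), (7, 24, -5), … (4 more)
river cycle of g (length 14): (14, 18, -7), (-7, 24, 5), (5, 26, -2), (-2, 26, 5), (5, 24, -7), (-7, 18, 14), (14, 10, -11), (-11, 12, 13), (13, 14, -10), (-10, 26, 1), … (4 more)
cycles differ ⇒ inequivalent

no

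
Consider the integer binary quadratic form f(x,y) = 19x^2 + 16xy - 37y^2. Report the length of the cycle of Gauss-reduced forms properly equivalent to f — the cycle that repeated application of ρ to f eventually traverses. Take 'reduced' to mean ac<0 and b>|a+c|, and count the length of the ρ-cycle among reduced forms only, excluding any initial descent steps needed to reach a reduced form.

D = 3068, ⌊√D⌋ = 55
descent: ρ → (-37,-16,19)
descent: ρ → (19,54,-2)  [lands on river]
river: ρ → (-2,54,19)
river: ρ → (19,22,-34)
river: ρ → (-34,46,7)
river: ρ → (7,52,-13)
river: ρ → (-13,52,7)
river: ρ → (7,46,-34)
river: ρ → (-34,22,19)
ρ-cycle length = 8 (tail of 2 descent steps not counted)

8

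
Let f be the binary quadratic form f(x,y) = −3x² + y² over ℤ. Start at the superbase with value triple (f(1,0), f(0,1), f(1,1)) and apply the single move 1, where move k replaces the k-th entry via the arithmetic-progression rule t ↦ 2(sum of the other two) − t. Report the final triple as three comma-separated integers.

start (-3,1,-2) = (f(1,0),f(0,1),f(1,1))
replace slot 1: 2·(1+(-2)) − (-3) = 1 → (1,1,-2)

1,1,-2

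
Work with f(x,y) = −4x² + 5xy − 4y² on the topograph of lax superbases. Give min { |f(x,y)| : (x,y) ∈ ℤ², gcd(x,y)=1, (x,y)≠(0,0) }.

translate: b→3 (≡-5 mod 8), so (4,-5,4)→(4,3,3)
flip: (4,3,3)→(3,-3,4)
translate: b→3 (≡-3 mod 6), so (3,-3,4)→(3,3,4)
reduced (well bottom): (3,3,4) with a≤c, −a<b≤a
well minimum |f| = |-3| = 3 (negative-definite)

3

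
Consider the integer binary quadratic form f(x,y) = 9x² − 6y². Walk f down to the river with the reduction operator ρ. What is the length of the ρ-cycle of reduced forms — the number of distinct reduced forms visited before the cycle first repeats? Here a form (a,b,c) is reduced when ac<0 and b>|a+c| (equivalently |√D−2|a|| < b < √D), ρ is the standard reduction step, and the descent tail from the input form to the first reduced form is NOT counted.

D = 216, ⌊√D⌋ = 14
descent: ρ → (-6,12,3)  [lands on river]
river: ρ → (3,12,-6)
ρ-cycle length = 2 (tail of 1 descent step not counted)

2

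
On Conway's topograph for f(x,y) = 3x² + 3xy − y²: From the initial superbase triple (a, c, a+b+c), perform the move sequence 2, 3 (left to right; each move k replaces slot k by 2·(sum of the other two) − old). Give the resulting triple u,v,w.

start (3,-1,5) = (f(1,0),f(0,1),f(1,1))
replace slot 2: 2·(3+5) − (-1) = 17 → (3,17,5)
replace slot 3: 2·(3+17) − 5 = 35 → (3,17,35)

3,17,35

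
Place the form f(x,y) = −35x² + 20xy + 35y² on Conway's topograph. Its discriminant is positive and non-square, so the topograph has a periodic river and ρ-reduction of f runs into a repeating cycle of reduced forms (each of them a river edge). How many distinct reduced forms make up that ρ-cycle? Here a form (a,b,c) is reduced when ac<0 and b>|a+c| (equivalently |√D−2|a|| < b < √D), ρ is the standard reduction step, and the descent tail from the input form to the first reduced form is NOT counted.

D = 5300, ⌊√D⌋ = 72
river: ρ → (35,50,-20)
river: ρ → (-20,70,5)
river: ρ → (5,70,-20)
river: ρ → (-20,50,35)
river: ρ → (35,20,-35)
river: ρ → (-35,50,20)
river: ρ → (20,70,-5)
river: ρ → (-5,70,20)
river: ρ → (20,50,-35)
river: ρ → (-35,20,35)
ρ-cycle length = 10 (tail of 0 descent steps not counted)

10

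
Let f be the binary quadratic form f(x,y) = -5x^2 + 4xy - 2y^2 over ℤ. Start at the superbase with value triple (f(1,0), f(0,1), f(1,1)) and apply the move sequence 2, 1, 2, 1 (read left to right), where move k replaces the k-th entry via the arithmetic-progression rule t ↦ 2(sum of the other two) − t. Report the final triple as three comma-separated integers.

start (-5,-2,-3) = (f(1,0),f(0,1),f(1,1))
replace slot 2: 2·((-5)+(-3)) − (-2) = -14 → (-5,-14,-3)
replace slot 1: 2·((-14)+(-3)) − (-5) = -29 → (-29,-14,-3)
replace slot 2: 2·((-29)+(-3)) − (-14) = -50 → (-29,-50,-3)
replace slot 1: 2·((-50)+(-3)) − (-29) = -77 → (-77,-50,-3)

-77,-50,-3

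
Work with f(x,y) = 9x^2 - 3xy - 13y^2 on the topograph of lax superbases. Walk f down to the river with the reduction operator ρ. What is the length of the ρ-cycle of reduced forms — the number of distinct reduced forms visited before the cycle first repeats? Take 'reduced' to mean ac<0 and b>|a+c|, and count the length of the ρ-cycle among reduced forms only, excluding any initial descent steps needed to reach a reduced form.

D = 477, ⌊√D⌋ = 21
descent: ρ → (-13,3,9)
descent: ρ → (9,15,-7)  [lands on river]
river: ρ → (-7,13,11)
river: ρ → (11,9,-9)
river: ρ → (-9,9,11)
river: ρ → (11,13,-7)
river: ρ → (-7,15,9)
river: ρ → (9,21,-1)
river: ρ → (-1,21,9)
ρ-cycle length = 8 (tail of 2 descent steps not counted)

8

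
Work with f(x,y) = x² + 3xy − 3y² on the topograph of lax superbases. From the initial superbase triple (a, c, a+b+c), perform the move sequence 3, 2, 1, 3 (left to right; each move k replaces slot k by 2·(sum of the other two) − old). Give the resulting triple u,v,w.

start (1,-3,1) = (f(1,0),f(0,1),f(1,1))
replace slot 3: 2·(1+(-3)) − 1 = -5 → (1,-3,-5)
replace slot 2: 2·(1+(-5)) − (-3) = -5 → (1,-5,-5)
replace slot 1: 2·((-5)+(-5)) − 1 = -21 → (-21,-5,-5)
replace slot 3: 2·((-21)+(-5)) − (-5) = -47 → (-21,-5,-47)

-21,-5,-47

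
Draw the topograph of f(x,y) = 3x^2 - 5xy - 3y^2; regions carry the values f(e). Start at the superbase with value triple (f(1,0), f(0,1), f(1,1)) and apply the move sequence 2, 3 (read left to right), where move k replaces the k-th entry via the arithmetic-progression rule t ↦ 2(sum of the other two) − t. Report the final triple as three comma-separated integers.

start (3,-3,-5) = (f(1,0),f(0,1),f(1,1))
replace slot 2: 2·(3+(-5)) − (-3) = -1 → (3,-1,-5)
replace slot 3: 2·(3+(-1)) − (-5) = 9 → (3,-1,9)

3,-1,9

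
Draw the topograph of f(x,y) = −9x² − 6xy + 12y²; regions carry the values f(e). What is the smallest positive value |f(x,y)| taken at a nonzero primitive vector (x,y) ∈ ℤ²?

descent: ρ → (12,6,-9)  [lands on river]
river: ρ → (-9,12,9)
river: ρ → (9,6,-12)
river: ρ → (-12,18,3)
river: ρ → (3,18,-12)
river: ρ → (-12,6,9)
river: ρ → (9,12,-9)
river: ρ → (-9,6,12)
river: ρ → (12,18,-3)
river: ρ → (-3,18,12)
closes: descent 1, river 10
min |a| on river = 3

3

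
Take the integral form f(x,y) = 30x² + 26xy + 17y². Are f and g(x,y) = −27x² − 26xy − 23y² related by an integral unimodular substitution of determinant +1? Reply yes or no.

D₁ = -1364, D₂ = -1808
discriminants differ ⇒ not SL₂(ℤ)-equivalent

no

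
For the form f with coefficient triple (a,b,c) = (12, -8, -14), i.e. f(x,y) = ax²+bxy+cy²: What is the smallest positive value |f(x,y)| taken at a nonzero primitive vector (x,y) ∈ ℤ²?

descent: ρ → (-14,8,12)  [lands on river]
river: ρ → (12,16,-10)
river: ρ → (-10,24,4)
river: ρ → (4,24,-10)
river: ρ → (-10,16,12)
river: ρ → (12,8,-14)
river: ρ → (-14,20,6)
river: ρ → (6,16,-20)
river: ρ → (-20,24,2)
river: ρ → (2,24,-20)
river: ρ → (-20,16,6)
river: ρ → (6,20,-14)
closes: descent 1, river 12
min |a| on river = 2

2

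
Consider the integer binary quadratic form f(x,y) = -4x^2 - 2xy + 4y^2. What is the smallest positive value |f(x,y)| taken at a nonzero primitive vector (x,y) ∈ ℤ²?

descent: ρ → (4,2,-4)  [lands on river]
river: ρ → (-4,6,2)
river: ρ → (2,6,-4)
river: ρ → (-4,2,4)
river: ρ → (4,6,-2)
river: ρ → (-2,6,4)
closes: descent 1, river 6
min |a| on river = 2

2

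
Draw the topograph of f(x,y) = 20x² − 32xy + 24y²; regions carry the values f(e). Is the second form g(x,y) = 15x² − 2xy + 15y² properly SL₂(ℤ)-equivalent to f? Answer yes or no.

D₁ = -896, D₂ = -896
f: translate: b→8 (≡-32 mod 40), so (20,-32,24)→(20,8,12)
f: flip: (20,8,12)→(12,-8,20)
f: reduced (well bottom): (12,-8,20) with a≤c, −a<b≤a
g: flip: (15,-2,15)→(15,2,15)
g: reduced (well bottom): (15,2,15) with a≤c, −a<b≤a
reduced forms (12, -8, 20) vs (15, 2, 15) ⇒ inequivalent

no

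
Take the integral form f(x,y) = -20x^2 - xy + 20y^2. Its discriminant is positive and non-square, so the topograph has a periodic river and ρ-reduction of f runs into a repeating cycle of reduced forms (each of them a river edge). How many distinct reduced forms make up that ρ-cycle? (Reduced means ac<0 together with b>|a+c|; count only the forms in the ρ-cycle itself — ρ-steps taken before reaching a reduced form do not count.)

D = 1601, ⌊√D⌋ = 40
descent: ρ → (20,1,-20)  [lands on river]
river: ρ → (-20,39,1)
river: ρ → (1,39,-20)
river: ρ → (-20,1,20)
river: ρ → (20,39,-1)
river: ρ → (-1,39,20)
ρ-cycle length = 6 (tail of 1 descent step not counted)

6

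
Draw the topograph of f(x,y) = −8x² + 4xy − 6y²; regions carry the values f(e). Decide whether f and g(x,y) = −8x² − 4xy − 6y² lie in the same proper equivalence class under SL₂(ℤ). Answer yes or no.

D₁ = -176, D₂ = -176
f is negative-definite; reduce −f:
−f: flip: (8,-4,6)→(6,4,8)
−f: reduced (well bottom): (6,4,8) with a≤c, −a<b≤a
flip sign back: reduced form of f is (-6,-4,-8)
g is negative-definite; reduce −g:
−g: flip: (8,4,6)→(6,-4,8)
−g: reduced (well bottom): (6,-4,8) with a≤c, −a<b≤a
flip sign back: reduced form of g is (-6,4,-8)
reduced forms (-6, -4, -8) vs (-6, 4, -8) ⇒ inequivalent

no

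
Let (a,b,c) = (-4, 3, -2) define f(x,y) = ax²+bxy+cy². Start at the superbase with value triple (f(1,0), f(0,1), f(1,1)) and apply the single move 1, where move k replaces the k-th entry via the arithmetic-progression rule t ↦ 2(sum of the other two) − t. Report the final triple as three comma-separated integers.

start (-4,-2,-3) = (f(1,0),f(0,1),f(1,1))
replace slot 1: 2·((-2)+(-3)) − (-4) = -6 → (-6,-2,-3)

-6,-2,-3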